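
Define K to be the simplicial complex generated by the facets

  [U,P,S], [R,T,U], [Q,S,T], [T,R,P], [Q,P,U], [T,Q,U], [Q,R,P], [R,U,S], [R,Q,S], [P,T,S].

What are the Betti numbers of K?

We work with the vertex ordering P < Q < R < S < T < U. The simplices of K, each written with vertices in increasing order, are:

  0-simplices (6): P, Q, R, S, T, U
  1-simplices (15): PQ, PR, PS, PT, PU, QR, QS, QT, QU, RS, RT, RU, ST, SU, TU
  2-simplices (10): PQR, PQU, PRT, PST, PSU, QRS, QST, QTU, RSU, RTU

so the chain groups are C_0 ≅ Z^6, C_1 ≅ Z^15, C_2 ≅ Z^10.

Boundary ∂_1: C_1 → C_0 is given by ∂[p,q] = [q] − [p].
As a 6×15 matrix over Z this has rank 5, with invariant factors (1,1,1,1,1).

Boundary ∂_2: C_2 → C_1 sends each 2-simplex [p,q,r] to [q,r] − [p,r] + [p,q]. For instance
  ∂QST = ST − QT + QS,
  ∂QTU = TU − QU + QT.
As a 15×10 matrix over Z this has rank 10, with invariant factors (1,1,1,1,1,1,1,1,1,2).

Now H_k = ker ∂_k / im ∂_{k+1}, so:

  H_0: rank C_0 − rank ∂_1 = 6 − 5 = 1, and the invariant factors of ∂_1 are all 1, so H_0 ≅ Z.
  H_1: rank ker ∂_1 − rank ∂_2 = (15 − 5) − 10 = 0, and ∂_2 has invariant factor 2 > 1, so H_1 ≅ Z_2.
  H_2: rank ker ∂_2 − rank ∂_3 = (10 − 10) − 0 = 0, and there is no ∂_3, so H_2 ≅ 0.

As a check, the Euler characteristic is 6 − 15 + 10 = 1, which agrees with 1 − 0 + 0 = 1.
(K is a triangulation of the real projective plane RP^2.)

Hence the Betti numbers are b_0 = 1, b_1 = 0, b_2 = 0.

b_0 = 1, b_1 = 0, b_2 = 0.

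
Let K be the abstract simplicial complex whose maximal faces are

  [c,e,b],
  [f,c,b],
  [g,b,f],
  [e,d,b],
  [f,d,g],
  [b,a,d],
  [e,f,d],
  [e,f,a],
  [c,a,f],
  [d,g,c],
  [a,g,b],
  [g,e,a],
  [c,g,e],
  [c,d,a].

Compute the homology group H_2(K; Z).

H_2 = Z.

Take the total order a < b < c < d < e < f < g on the vertex set. Then K (dimension 2) consists of the simplices:

  0-simplices (7): a, b, c, d, e, f, g
  1-simplices (21): ab, ac, ad, ae, af, ag, bc, bd, be, bf, bg, cd, ce, cf, cg, de, df, dg, ef, eg, fg
  2-simplices (14): abd, abg, acd, acf, aef, aeg, bce, bcf, bde, bfg, cdg, ceg, def, dfg

so the chain groups are C_0 ≅ Z^7, C_1 ≅ Z^21, C_2 ≅ Z^14.

∂_1: C_1 → C_0 maps an edge to its endpoints' difference, ∂[p,q] = q − p. For instance
  ∂eg = g − e.
This gives a 7×21 integer matrix of rank 6; reducing to Smith normal form yields diagonal entries (1,1,1,1,1,1).

Boundary ∂_2: C_2 → C_1 acts by ∂[p,q,r] = [q,r] − [p,r] + [p,q]. For instance
  ∂bfg = fg − bg + bf,
  ∂acf = cf − af + ac.
As a 21×14 matrix over Z this has rank 13, with invariant factors (1,1,1,1,1,1,1,1,1,1,1,1,1).

Reading off H_k = ker ∂_k / im ∂_{k+1}:

  H_2: rank ker ∂_2 − rank ∂_3 = (14 − 13) − 0 = 1, and there is no ∂_3, so H_2 ≅ Z.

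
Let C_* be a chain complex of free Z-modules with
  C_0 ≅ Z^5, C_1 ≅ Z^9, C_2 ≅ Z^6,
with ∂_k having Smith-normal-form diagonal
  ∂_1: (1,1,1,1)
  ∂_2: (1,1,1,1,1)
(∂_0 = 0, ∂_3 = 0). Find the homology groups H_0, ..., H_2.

H_0 ≅ Z,  H_1 = 0,  H_2 ≅ Z.

H_0: b_0 = 5 − 0 − 4 = 1; torsion from ∂_1 factors > 1: none. So H_0 ≅ Z.
H_1: b_1 = 9 − 4 − 5 = 0; torsion from ∂_2 factors > 1: none. So H_1 ≅ 0.
H_2: b_2 = 6 − 5 − 0 = 1; torsion from ∂_3 factors > 1: none. So H_2 ≅ Z.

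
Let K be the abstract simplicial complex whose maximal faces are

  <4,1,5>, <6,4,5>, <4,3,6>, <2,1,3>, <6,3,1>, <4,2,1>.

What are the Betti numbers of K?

b_0 = 1, b_1 = 1, b_2 = 0.

We work with the vertex ordering 1 < 2 < 3 < 4 < 5 < 6. The simplices of K, each written with vertices in increasing order, are:

  0-simplices (6): [1], [2], [3], [4], [5], [6]
  1-simplices (12): [1,2], [1,3], [1,4], [1,5], [1,6], [2,3], [2,4], [3,4], [3,6], [4,5], [4,6], [5,6]
  2-simplices (6): [1,2,3], [1,2,4], [1,3,6], [1,4,5], [3,4,6], [4,5,6]

giving chain groups C_0 ≅ Z^6, C_1 ≅ Z^12, C_2 ≅ Z^6.

Boundary ∂_1: C_1 → C_0 maps an edge to its endpoints' difference, ∂[p,q] = q − p.
The resulting 6×12 matrix has rank 5, and its Smith normal form has invariant factors (1,1,1,1,1).

Boundary ∂_2: C_2 → C_1 maps a triangle to the signed sum of its edges. For instance
  ∂[1,2,3] = [2,3] − [1,3] + [1,2],
  ∂[1,4,5] = [4,5] − [1,5] + [1,4].
The 12×6 boundary matrix has rank 6 and Smith normal form diag(1,1,1,1,1,1).

Computing H_k = (kernel of ∂_k) / (image of ∂_{k+1}):

  H_0: rank C_0 − rank ∂_1 = 6 − 5 = 1, and the invariant factors of ∂_1 are all 1, so H_0 = Z.
  H_1: rank ker ∂_1 − rank ∂_2 = (12 − 5) − 6 = 1, and the invariant factors of ∂_2 are all 1, so H_1 = Z.
  H_2: rank ker ∂_2 − rank ∂_3 = (6 − 6) − 0 = 0, and there is no ∂_3, so H_2 = 0.

As a check, the Euler characteristic is 6 − 12 + 6 = 0, which agrees with 1 − 1 + 0 = 0.

Hence the Betti numbers are b_0 = 1, b_1 = 1, b_2 = 0.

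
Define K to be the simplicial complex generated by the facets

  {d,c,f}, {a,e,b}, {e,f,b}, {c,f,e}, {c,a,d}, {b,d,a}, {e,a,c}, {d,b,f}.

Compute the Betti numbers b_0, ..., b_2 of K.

b_0 = 1, b_1 = 0, b_2 = 1.

Take the total order a < b < c < d < e < f on the vertex set. Then K (dimension 2) consists of the simplices:

  0-simplices (6): a, b, c, d, e, f
  1-simplices (12): ab, ac, ad, ae, bd, be, bf, cd, ce, cf, df, ef
  2-simplices (8): abd, abe, acd, ace, bdf, bef, cdf, cef

Hence C_0 ≅ Z^6, C_1 ≅ Z^12, C_2 ≅ Z^8.

∂_1: C_1 → C_0 sends each edge [p,q] (with p < q) to q − p. For instance
  ∂cd = d − c.
The 6×12 boundary matrix has rank 5 and Smith normal form diag(1,1,1,1,1).

The boundary map ∂_2: C_2 → C_1 maps a triangle to the signed sum of its edges. For instance
  ∂cef = ef − cf + ce,
  ∂bef = ef − bf + be.
The resulting 12×8 matrix has rank 7, and its Smith normal form has invariant factors (1,1,1,1,1,1,1).

From H_k ≅ ker(∂_k) / im(∂_{k+1}) we obtain:

  H_0: rank C_0 − rank ∂_1 = 6 − 5 = 1, and the invariant factors of ∂_1 are all 1, so H_0 ≅ Z.
  H_1: rank ker ∂_1 − rank ∂_2 = (12 − 5) − 7 = 0, and the invariant factors of ∂_2 are all 1, so H_1 ≅ 0.
  H_2: rank ker ∂_2 − rank ∂_3 = (8 − 7) − 0 = 1, and there is no ∂_3, so H_2 ≅ Z.

Hence the Betti numbers are b_0 = 1, b_1 = 0, b_2 = 1.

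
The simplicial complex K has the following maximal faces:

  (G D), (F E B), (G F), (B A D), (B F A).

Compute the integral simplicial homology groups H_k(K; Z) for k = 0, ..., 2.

H_0 ≅ Z,  H_1 ≅ Z,  H_2 = 0.

K has 6 vertices, 9 edges, 3 triangles.
rank ∂_0 = 0, rank ∂_1 = 5 ⇒ b_0 = 6 − 0 − 5 = 1; all invariant factors of ∂_1 are 1 so no torsion. So H_0 ≅ Z.
rank ∂_1 = 5, rank ∂_2 = 3 ⇒ b_1 = 9 − 5 − 3 = 1; all invariant factors of ∂_2 are 1 so no torsion. So H_1 ≅ Z.
rank ∂_2 = 3, rank ∂_3 = 0 ⇒ b_2 = 3 − 3 − 0 = 0. So H_2 ≅ 0.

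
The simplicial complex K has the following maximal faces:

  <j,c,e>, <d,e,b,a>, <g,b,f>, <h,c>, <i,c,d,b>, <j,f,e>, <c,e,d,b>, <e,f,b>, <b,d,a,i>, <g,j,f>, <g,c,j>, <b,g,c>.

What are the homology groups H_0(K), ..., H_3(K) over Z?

Order the vertices as a < b < c < d < e < f < g < h < i < j. Listing each simplex with vertices in this order, K has dimension 3 with simplices:

  0-simplices (10): a, b, c, d, e, f, g, h, i, j
  1-simplices (23): ab, ad, ae, ai, bc, bd, be, bf, bg, bi, cd, ce, cg, ch, ci, cj, de, di, ef, ej, fg, fj, gj
  2-simplices (19): abd, abe, abi, ade, adi, bcd, bce, bcg, bci, bde, bdi, bef, bfg, cde, cdi, cej, cgj, efj, fgj
  3-simplices (4): abde, abdi, bcde, bcdi

giving chain groups C_0 ≅ Z^10, C_1 ≅ Z^23, C_2 ≅ Z^19, C_3 ≅ Z^4.

∂_1: C_1 → C_0 maps an edge to its endpoints' difference, ∂[p,q] = q − p.
The resulting 10×23 matrix has rank 9, and its Smith normal form has invariant factors (1,1,1,1,1,1,1,1,1).

Boundary ∂_2: C_2 → C_1 sends each 2-simplex [p,q,r] to [q,r] − [p,r] + [p,q]. For instance
  ∂cej = ej − cj + ce,
  ∂ade = de − ae + ad.
As a 23×19 matrix over Z this has rank 14, with invariant factors (1,1,1,1,1,1,1,1,1,1,1,1,1,1).

Boundary ∂_3: C_3 → C_2 sends each 3-simplex σ to the alternating sum Σ_i (−1)^i (σ with its i-th vertex removed). For instance
  ∂abdi = bdi − adi + abi − abd,
  ∂bcdi = cdi − bdi + bci − bcd.
The resulting 19×4 matrix has rank 4, and its Smith normal form has invariant factors (1,1,1,1).

Computing H_k = (kernel of ∂_k) / (image of ∂_{k+1}):

  H_0: rank C_0 − rank ∂_1 = 10 − 9 = 1, and the invariant factors of ∂_1 are all 1, so H_0 = Z.
  H_1: rank ker ∂_1 − rank ∂_2 = (23 − 9) − 14 = 0, and the invariant factors of ∂_2 are all 1, so H_1 = 0.
  H_2: rank ker ∂_2 − rank ∂_3 = (19 − 14) − 4 = 1, and the invariant factors of ∂_3 are all 1, so H_2 = Z.
  H_3: rank ker ∂_3 − rank ∂_4 = (4 − 4) − 0 = 0, and there is no ∂_4, so H_3 = 0.

As a check, the Euler characteristic is 10 − 23 + 19 − 4 = 2, which agrees with 1 − 0 + 1 − 0 = 2.

H_0 ≅ Z,  H_1 = 0,  H_2 ≅ Z,  H_3 = 0.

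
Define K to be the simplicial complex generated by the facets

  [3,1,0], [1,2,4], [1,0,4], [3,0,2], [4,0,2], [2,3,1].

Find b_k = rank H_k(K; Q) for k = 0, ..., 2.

b_0 = 1, b_1 = 0, b_2 = 1.

K has 5 vertices, 9 edges, 6 triangles.
rank ∂_0 = 0, rank ∂_1 = 4 ⇒ b_0 = 5 − 0 − 4 = 1; all invariant factors of ∂_1 are 1 so no torsion. So H_0 ≅ Z.
rank ∂_1 = 4, rank ∂_2 = 5 ⇒ b_1 = 9 − 4 − 5 = 0; all invariant factors of ∂_2 are 1 so no torsion. So H_1 ≅ 0.
rank ∂_2 = 5, rank ∂_3 = 0 ⇒ b_2 = 6 − 5 − 0 = 1. So H_2 ≅ Z.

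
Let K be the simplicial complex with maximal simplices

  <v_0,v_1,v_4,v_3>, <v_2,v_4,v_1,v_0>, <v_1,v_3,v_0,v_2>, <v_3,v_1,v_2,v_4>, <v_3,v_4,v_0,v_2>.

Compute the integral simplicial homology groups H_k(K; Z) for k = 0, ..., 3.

We work with the vertex ordering v_0 < v_1 < v_2 < v_3 < v_4. The simplices of K, each written with vertices in increasing order, are:

  0-simplices (5): [v_0], [v_1], [v_2], [v_3], [v_4]
  1-simplices (10): [v_0,v_1], [v_0,v_2], [v_0,v_3], [v_0,v_4], [v_1,v_2], [v_1,v_3], [v_1,v_4], [v_2,v_3], [v_2,v_4], [v_3,v_4]
  2-simplices (10): [v_0,v_1,v_2], [v_0,v_1,v_3], [v_0,v_1,v_4], [v_0,v_2,v_3], [v_0,v_2,v_4], [v_0,v_3,v_4], [v_1,v_2,v_3], [v_1,v_2,v_4], [v_1,v_3,v_4], [v_2,v_3,v_4]
  3-simplices (5): [v_0,v_1,v_2,v_3], [v_0,v_1,v_2,v_4], [v_0,v_1,v_3,v_4], [v_0,v_2,v_3,v_4], [v_1,v_2,v_3,v_4]

so the chain groups are C_0 ≅ Z^5, C_1 ≅ Z^10, C_2 ≅ Z^10, C_3 ≅ Z^5.

The boundary map ∂_1: C_1 → C_0 sends each edge [p,q] (with p < q) to q − p. For instance
  ∂[v_0,v_1] = [v_1] − [v_0].
The 5×10 boundary matrix has rank 4 and Smith normal form diag(1,1,1,1).

∂_2: C_2 → C_1 maps a triangle to the signed sum of its edges. For instance
  ∂[v_1,v_3,v_4] = [v_3,v_4] − [v_1,v_4] + [v_1,v_3],
  ∂[v_0,v_3,v_4] = [v_3,v_4] − [v_0,v_4] + [v_0,v_3].
This gives a 10×10 integer matrix of rank 6; reducing to Smith normal form yields diagonal entries (1,1,1,1,1,1).

The boundary map ∂_3: C_3 → C_2 sends each 3-simplex σ to the alternating sum Σ_i (−1)^i (σ with its i-th vertex removed). For instance
  ∂[v_0,v_1,v_3,v_4] = [v_1,v_3,v_4] − [v_0,v_3,v_4] + [v_0,v_1,v_4] − [v_0,v_1,v_3],
  ∂[v_1,v_2,v_3,v_4] = [v_2,v_3,v_4] − [v_1,v_3,v_4] + [v_1,v_2,v_4] − [v_1,v_2,v_3].
The resulting 10×5 matrix has rank 4, and its Smith normal form has invariant factors (1,1,1,1).

Computing H_k = (kernel of ∂_k) / (image of ∂_{k+1}):

  H_0: rank C_0 − rank ∂_1 = 5 − 4 = 1, and the invariant factors of ∂_1 are all 1, so H_0 ≅ Z.
  H_1: rank ker ∂_1 − rank ∂_2 = (10 − 4) − 6 = 0, and the invariant factors of ∂_2 are all 1, so H_1 ≅ 0.
  H_2: rank ker ∂_2 − rank ∂_3 = (10 − 6) − 4 = 0, and the invariant factors of ∂_3 are all 1, so H_2 ≅ 0.
  H_3: rank ker ∂_3 − rank ∂_4 = (5 − 4) − 0 = 1, and there is no ∂_4, so H_3 ≅ Z.

(K is a triangulation of the 3-sphere S^3.)

H_0 = Z,  H_1 = 0,  H_2 = 0,  H_3 = Z.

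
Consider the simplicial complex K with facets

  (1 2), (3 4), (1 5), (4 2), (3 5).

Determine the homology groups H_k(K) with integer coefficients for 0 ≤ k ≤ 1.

H_0 ≅ Z,  H_1 ≅ Z.

Fix the vertex order 1 < 2 < 3 < 4 < 5 and write every simplex with vertices in increasing order. Then dim K = 1 and the simplices of K are:

  0-simplices (5): [1], [2], [3], [4], [5]
  1-simplices (5): [1,2], [1,5], [2,4], [3,4], [3,5]

giving chain groups C_0 ≅ Z^5, C_1 ≅ Z^5.

Boundary ∂_1: C_1 → C_0 sends each edge [p,q] (with p < q) to q − p.
As a 5×5 matrix over Z this has rank 4, with invariant factors (1,1,1,1).

Now H_k = ker ∂_k / im ∂_{k+1}, so:

  H_0: rank C_0 − rank ∂_1 = 5 − 4 = 1, and the invariant factors of ∂_1 are all 1, so H_0 = Z.
  H_1: rank ker ∂_1 − rank ∂_2 = (5 − 4) − 0 = 1, and there is no ∂_2, so H_1 = Z.

(K is a triangulation of the circle S^1.)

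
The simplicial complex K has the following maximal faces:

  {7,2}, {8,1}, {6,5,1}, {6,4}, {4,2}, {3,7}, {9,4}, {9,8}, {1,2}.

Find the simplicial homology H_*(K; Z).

Fix the vertex order 1 < 2 < 3 < 4 < 5 < 6 < 7 < 8 < 9 and write every simplex with vertices in increasing order. Then dim K = 2 and the simplices of K are:

  0-simplices (9): [1], [2], [3], [4], [5], [6], [7], [8], [9]
  1-simplices (11): [1,2], [1,5], [1,6], [1,8], [2,4], [2,7], [3,7], [4,6], [4,9], [5,6], [8,9]
  2-simplices (1): [1,5,6]

giving chain groups C_0 ≅ Z^9, C_1 ≅ Z^11, C_2 ≅ Z^1.

∂_1: C_1 → C_0 sends each edge [p,q] (with p < q) to q − p. For instance
  ∂[2,7] = [7] − [2].
As a 9×11 matrix over Z this has rank 8, with invariant factors (1,1,1,1,1,1,1,1).

The boundary map ∂_2: C_2 → C_1 acts by ∂[p,q,r] = [q,r] − [p,r] + [p,q]. For instance
  ∂[1,5,6] = [5,6] − [1,6] + [1,5].
The resulting 11×1 matrix has rank 1, and its Smith normal form has invariant factors (1).

From H_k ≅ ker(∂_k) / im(∂_{k+1}) we obtain:

  H_0: rank C_0 − rank ∂_1 = 9 − 8 = 1, and the invariant factors of ∂_1 are all 1, so H_0 ≅ Z.
  H_1: rank ker ∂_1 − rank ∂_2 = (11 − 8) − 1 = 2, and the invariant factors of ∂_2 are all 1, so H_1 ≅ Z^2.
  H_2: rank ker ∂_2 − rank ∂_3 = (1 − 1) − 0 = 0, and there is no ∂_3, so H_2 ≅ 0.

As a check, the Euler characteristic is 9 − 11 + 1 = -1, which agrees with 1 − 2 + 0 = -1.

H_0 ≅ Z,  H_1 ≅ Z^2,  H_2 = 0.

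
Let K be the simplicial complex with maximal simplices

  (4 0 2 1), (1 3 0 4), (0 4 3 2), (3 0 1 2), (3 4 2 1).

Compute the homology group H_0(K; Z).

Take the total order 0 < 1 < 2 < 3 < 4 on the vertex set. Then K (dimension 3) consists of the simplices:

  0-simplices (5): [0], [1], [2], [3], [4]
  1-simplices (10): [0,1], [0,2], [0,3], [0,4], [1,2], [1,3], [1,4], [2,3], [2,4], [3,4]
  2-simplices (10): [0,1,2], [0,1,3], [0,1,4], [0,2,3], [0,2,4], [0,3,4], [1,2,3], [1,2,4], [1,3,4], [2,3,4]
  3-simplices (5): [0,1,2,3], [0,1,2,4], [0,1,3,4], [0,2,3,4], [1,2,3,4]

giving chain groups C_0 ≅ Z^5, C_1 ≅ Z^10, C_2 ≅ Z^10, C_3 ≅ Z^5.

∂_1: C_1 → C_0 is given by ∂[p,q] = [q] − [p]. For instance
  ∂[1,3] = [3] − [1].
The resulting 5×10 matrix has rank 4, and its Smith normal form has invariant factors (1,1,1,1).

Boundary ∂_2: C_2 → C_1 acts by ∂[p,q,r] = [q,r] − [p,r] + [p,q]. For instance
  ∂[0,1,4] = [1,4] − [0,4] + [0,1],
  ∂[0,1,3] = [1,3] − [0,3] + [0,1].
The resulting 10×10 matrix has rank 6, and its Smith normal form has invariant factors (1,1,1,1,1,1).

The boundary map ∂_3: C_3 → C_2 sends each 3-simplex σ to the alternating sum Σ_i (−1)^i (σ with its i-th vertex removed). For instance
  ∂[0,1,2,4] = [1,2,4] − [0,2,4] + [0,1,4] − [0,1,2],
  ∂[0,1,3,4] = [1,3,4] − [0,3,4] + [0,1,4] − [0,1,3].
The 10×5 boundary matrix has rank 4 and Smith normal form diag(1,1,1,1).

From H_k ≅ ker(∂_k) / im(∂_{k+1}) we obtain:

  H_0: rank C_0 − rank ∂_1 = 5 − 4 = 1, and the invariant factors of ∂_1 are all 1, so H_0 ≅ Z.

H_0 ≅ Z.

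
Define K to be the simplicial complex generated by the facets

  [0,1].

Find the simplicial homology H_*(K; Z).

H_0 = Z,  H_1 = 0.

Take the total order 0 < 1 on the vertex set. Then K (dimension 1) consists of the simplices:

  0-simplices (2): [0], [1]
  1-simplices (1): [0,1]

so the chain groups are C_0 ≅ Z^2, C_1 ≅ Z^1.

∂_1: C_1 → C_0 is given by ∂[p,q] = [q] − [p]. For instance
  ∂[0,1] = [1] − [0].
The resulting 2×1 matrix has rank 1, and its Smith normal form has invariant factors (1).

From H_k ≅ ker(∂_k) / im(∂_{k+1}) we obtain:

  H_0: rank C_0 − rank ∂_1 = 2 − 1 = 1, and the invariant factors of ∂_1 are all 1, so H_0 = Z.
  H_1: rank ker ∂_1 − rank ∂_2 = (1 − 1) − 0 = 0, and there is no ∂_2, so H_1 = 0.

As a check, the Euler characteristic is 2 − 1 = 1, which agrees with 1 − 0 = 1.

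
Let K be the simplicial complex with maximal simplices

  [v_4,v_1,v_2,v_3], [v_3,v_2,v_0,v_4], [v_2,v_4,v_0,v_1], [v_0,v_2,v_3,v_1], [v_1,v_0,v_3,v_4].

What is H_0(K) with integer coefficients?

H_0 = Z.

K has 5 vertices, 10 edges, 10 triangles, 5 3-simplices.
rank ∂_0 = 0, rank ∂_1 = 4 ⇒ b_0 = 5 − 0 − 4 = 1; all invariant factors of ∂_1 are 1 so no torsion. So H_0 = Z.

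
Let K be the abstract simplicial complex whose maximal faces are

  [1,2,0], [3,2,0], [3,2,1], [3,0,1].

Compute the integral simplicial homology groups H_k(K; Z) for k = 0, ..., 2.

H_0 ≅ Z,  H_1 = 0,  H_2 ≅ Z.

We work with the vertex ordering 0 < 1 < 2 < 3. The simplices of K, each written with vertices in increasing order, are:

  0-simplices (4): [0], [1], [2], [3]
  1-simplices (6): [0,1], [0,2], [0,3], [1,2], [1,3], [2,3]
  2-simplices (4): [0,1,2], [0,1,3], [0,2,3], [1,2,3]

Hence C_0 ≅ Z^4, C_1 ≅ Z^6, C_2 ≅ Z^4.

∂_1: C_1 → C_0 sends each edge [p,q] (with p < q) to q − p.
The 4×6 boundary matrix has rank 3 and Smith normal form diag(1,1,1).

∂_2: C_2 → C_1 acts by ∂[p,q,r] = [q,r] − [p,r] + [p,q]. For instance
  ∂[0,1,2] = [1,2] − [0,2] + [0,1],
  ∂[0,1,3] = [1,3] − [0,3] + [0,1].
The 6×4 boundary matrix has rank 3 and Smith normal form diag(1,1,1).

Reading off H_k = ker ∂_k / im ∂_{k+1}:

  H_0: rank C_0 − rank ∂_1 = 4 − 3 = 1, and the invariant factors of ∂_1 are all 1, so H_0 ≅ Z.
  H_1: rank ker ∂_1 − rank ∂_2 = (6 − 3) − 3 = 0, and the invariant factors of ∂_2 are all 1, so H_1 ≅ 0.
  H_2: rank ker ∂_2 − rank ∂_3 = (4 − 3) − 0 = 1, and there is no ∂_3, so H_2 ≅ Z.

As a check, the Euler characteristic is 4 − 6 + 4 = 2, which agrees with 1 − 0 + 1 = 2.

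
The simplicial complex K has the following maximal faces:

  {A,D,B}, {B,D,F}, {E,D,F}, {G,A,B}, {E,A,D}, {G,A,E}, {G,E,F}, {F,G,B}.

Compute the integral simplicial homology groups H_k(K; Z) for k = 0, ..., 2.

K has 6 vertices, 12 edges, 8 triangles.
rank ∂_0 = 0, rank ∂_1 = 5 ⇒ b_0 = 6 − 0 − 5 = 1; all invariant factors of ∂_1 are 1 so no torsion. So H_0 ≅ Z.
rank ∂_1 = 5, rank ∂_2 = 7 ⇒ b_1 = 12 − 5 − 7 = 0; all invariant factors of ∂_2 are 1 so no torsion. So H_1 ≅ 0.
rank ∂_2 = 7, rank ∂_3 = 0 ⇒ b_2 = 8 − 7 − 0 = 1. So H_2 ≅ Z.

H_0 ≅ Z,  H_1 = 0,  H_2 ≅ Z.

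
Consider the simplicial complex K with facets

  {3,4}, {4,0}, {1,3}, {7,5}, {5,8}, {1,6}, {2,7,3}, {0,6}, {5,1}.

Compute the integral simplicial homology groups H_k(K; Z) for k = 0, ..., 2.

Take the total order 0 < 1 < 2 < 3 < 4 < 5 < 6 < 7 < 8 on the vertex set. Then K (dimension 2) consists of the simplices:

  0-simplices (9): [0], [1], [2], [3], [4], [5], [6], [7], [8]
  1-simplices (11): [0,4], [0,6], [1,3], [1,5], [1,6], [2,3], [2,7], [3,4], [3,7], [5,7], [5,8]
  2-simplices (1): [2,3,7]

so the chain groups are C_0 ≅ Z^9, C_1 ≅ Z^11, C_2 ≅ Z^1.

Boundary ∂_1: C_1 → C_0 maps an edge to its endpoints' difference, ∂[p,q] = q − p. For instance
  ∂[1,5] = [5] − [1].
This gives a 9×11 integer matrix of rank 8; reducing to Smith normal form yields diagonal entries (1,1,1,1,1,1,1,1).

The boundary map ∂_2: C_2 → C_1 maps a triangle to the signed sum of its edges. For instance
  ∂[2,3,7] = [3,7] − [2,7] + [2,3].
This gives a 11×1 integer matrix of rank 1; reducing to Smith normal form yields diagonal entries (1).

Reading off H_k = ker ∂_k / im ∂_{k+1}:

  H_0: rank C_0 − rank ∂_1 = 9 − 8 = 1, and the invariant factors of ∂_1 are all 1, so H_0 ≅ Z.
  H_1: rank ker ∂_1 − rank ∂_2 = (11 − 8) − 1 = 2, and the invariant factors of ∂_2 are all 1, so H_1 ≅ Z^2.
  H_2: rank ker ∂_2 − rank ∂_3 = (1 − 1) − 0 = 0, and there is no ∂_3, so H_2 ≅ 0.

H_0 = Z,  H_1 = Z^2,  H_2 = 0.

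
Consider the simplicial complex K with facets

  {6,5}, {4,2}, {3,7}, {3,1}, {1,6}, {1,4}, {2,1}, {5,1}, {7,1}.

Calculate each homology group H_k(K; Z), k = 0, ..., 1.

H_0 = Z,  H_1 = Z^3.

Fix the vertex order 1 < 2 < 3 < 4 < 5 < 6 < 7 and write every simplex with vertices in increasing order. Then dim K = 1 and the simplices of K are:

  0-simplices (7): [1], [2], [3], [4], [5], [6], [7]
  1-simplices (9): [1,2], [1,3], [1,4], [1,5], [1,6], [1,7], [2,4], [3,7], [5,6]

Hence C_0 ≅ Z^7, C_1 ≅ Z^9.

Boundary ∂_1: C_1 → C_0 is given by ∂[p,q] = [q] − [p]. For instance
  ∂[2,4] = [4] − [2].
As a 7×9 matrix over Z this has rank 6, with invariant factors (1,1,1,1,1,1).

From H_k ≅ ker(∂_k) / im(∂_{k+1}) we obtain:

  H_0: rank C_0 − rank ∂_1 = 7 − 6 = 1, and the invariant factors of ∂_1 are all 1, so H_0 = Z.
  H_1: rank ker ∂_1 − rank ∂_2 = (9 − 6) − 0 = 3, and there is no ∂_2, so H_1 = Z^3.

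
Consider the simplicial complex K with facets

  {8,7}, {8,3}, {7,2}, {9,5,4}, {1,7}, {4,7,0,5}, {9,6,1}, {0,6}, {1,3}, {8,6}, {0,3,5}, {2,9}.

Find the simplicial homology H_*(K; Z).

K has 10 vertices, 21 edges, 7 triangles, 1 3-simplex.
rank ∂_0 = 0, rank ∂_1 = 9 ⇒ b_0 = 10 − 0 − 9 = 1; all invariant factors of ∂_1 are 1 so no torsion. So H_0 ≅ Z.
rank ∂_1 = 9, rank ∂_2 = 6 ⇒ b_1 = 21 − 9 − 6 = 6; all invariant factors of ∂_2 are 1 so no torsion. So H_1 ≅ Z^6.
rank ∂_2 = 6, rank ∂_3 = 1 ⇒ b_2 = 7 − 6 − 1 = 0; all invariant factors of ∂_3 are 1 so no torsion. So H_2 ≅ 0.
rank ∂_3 = 1, rank ∂_4 = 0 ⇒ b_3 = 1 − 1 − 0 = 0. So H_3 ≅ 0.

H_0 ≅ Z,  H_1 ≅ Z^6,  H_2 = 0,  H_3 = 0.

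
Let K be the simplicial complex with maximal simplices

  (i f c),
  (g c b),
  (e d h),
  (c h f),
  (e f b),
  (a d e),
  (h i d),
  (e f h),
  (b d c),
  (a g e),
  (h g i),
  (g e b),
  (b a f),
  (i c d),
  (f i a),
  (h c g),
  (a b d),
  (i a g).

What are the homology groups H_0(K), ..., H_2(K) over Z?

We work with the vertex ordering a < b < c < d < e < f < g < h < i. The simplices of K, each written with vertices in increasing order, are:

  0-simplices (9): a, b, c, d, e, f, g, h, i
  1-simplices (27): ab, ad, ae, af, ag, ai, bc, bd, be, bf, bg, cd, cf, cg, ch, ci, de, dh, di, ef, eg, eh, fh, fi, gh, gi, hi
  2-simplices (18): abd, abf, ade, aeg, afi, agi, bcd, bcg, bef, beg, cdi, cfh, cfi, cgh, deh, dhi, efh, ghi

giving chain groups C_0 ≅ Z^9, C_1 ≅ Z^27, C_2 ≅ Z^18.

Boundary ∂_1: C_1 → C_0 maps an edge to its endpoints' difference, ∂[p,q] = q − p.
The 9×27 boundary matrix has rank 8 and Smith normal form diag(1,1,1,1,1,1,1,1).

∂_2: C_2 → C_1 maps a triangle to the signed sum of its edges. For instance
  ∂aeg = eg − ag + ae,
  ∂bcg = cg − bg + bc.
As a 27×18 matrix over Z this has rank 18, with invariant factors (1,1,1,1,1,1,1,1,1,1,1,1,1,1,1,1,1,2).

Now H_k = ker ∂_k / im ∂_{k+1}, so:

  H_0: rank C_0 − rank ∂_1 = 9 − 8 = 1, and the invariant factors of ∂_1 are all 1, so H_0 ≅ Z.
  H_1: rank ker ∂_1 − rank ∂_2 = (27 − 8) − 18 = 1, and ∂_2 has invariant factor 2 > 1, so H_1 ≅ Z ⊕ Z_2.
  H_2: rank ker ∂_2 − rank ∂_3 = (18 − 18) − 0 = 0, and there is no ∂_3, so H_2 ≅ 0.

H_0 = Z,  H_1 = Z ⊕ Z_2,  H_2 = 0.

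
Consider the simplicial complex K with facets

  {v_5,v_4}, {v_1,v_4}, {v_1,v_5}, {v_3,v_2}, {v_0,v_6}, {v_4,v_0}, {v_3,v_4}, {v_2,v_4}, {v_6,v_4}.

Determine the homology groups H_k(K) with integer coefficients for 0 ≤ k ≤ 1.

H_0 = Z,  H_1 = Z^3.

Take the total order v_0 < v_1 < v_2 < v_3 < v_4 < v_5 < v_6 on the vertex set. Then K (dimension 1) consists of the simplices:

  0-simplices (7): [v_0], [v_1], [v_2], [v_3], [v_4], [v_5], [v_6]
  1-simplices (9): [v_0,v_4], [v_0,v_6], [v_1,v_4], [v_1,v_5], [v_2,v_3], [v_2,v_4], [v_3,v_4], [v_4,v_5], [v_4,v_6]

giving chain groups C_0 ≅ Z^7, C_1 ≅ Z^9.

The boundary map ∂_1: C_1 → C_0 sends each edge [p,q] (with p < q) to q − p.
The 7×9 boundary matrix has rank 6 and Smith normal form diag(1,1,1,1,1,1).

From H_k ≅ ker(∂_k) / im(∂_{k+1}) we obtain:

  H_0: rank C_0 − rank ∂_1 = 7 − 6 = 1, and the invariant factors of ∂_1 are all 1, so H_0 ≅ Z.
  H_1: rank ker ∂_1 − rank ∂_2 = (9 − 6) − 0 = 3, and there is no ∂_2, so H_1 ≅ Z^3.

(K is a triangulation of a wedge of 3 circles.)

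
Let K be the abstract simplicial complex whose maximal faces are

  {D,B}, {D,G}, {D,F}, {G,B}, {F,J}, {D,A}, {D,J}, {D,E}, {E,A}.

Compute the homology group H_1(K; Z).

H_1 = Z^3.

Order the vertices as A < B < D < E < F < G < J. Listing each simplex with vertices in this order, K has dimension 1 with simplices:

  0-simplices (7): A, B, D, E, F, G, J
  1-simplices (9): AD, AE, BD, BG, DE, DF, DG, DJ, FJ

Hence C_0 ≅ Z^7, C_1 ≅ Z^9.

∂_1: C_1 → C_0 sends each edge [p,q] (with p < q) to q − p. For instance
  ∂BD = D − B.
The resulting 7×9 matrix has rank 6, and its Smith normal form has invariant factors (1,1,1,1,1,1).

From H_k ≅ ker(∂_k) / im(∂_{k+1}) we obtain:

  H_1: rank ker ∂_1 − rank ∂_2 = (9 − 6) − 0 = 3, and there is no ∂_2, so H_1 = Z^3.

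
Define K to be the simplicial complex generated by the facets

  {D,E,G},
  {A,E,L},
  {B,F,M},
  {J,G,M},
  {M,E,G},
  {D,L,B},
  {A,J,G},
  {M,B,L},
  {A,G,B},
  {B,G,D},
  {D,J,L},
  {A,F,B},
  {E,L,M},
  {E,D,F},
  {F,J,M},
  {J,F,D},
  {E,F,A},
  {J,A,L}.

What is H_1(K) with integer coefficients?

H_1 = Z^2.

Take the total order A < B < D < E < F < G < J < L < M on the vertex set. Then K (dimension 2) consists of the simplices:

  0-simplices (9): A, B, D, E, F, G, J, L, M
  1-simplices (27): AB, AE, AF, AG, AJ, AL, BD, BF, BG, BL, BM, DE, DF, DG, DJ, DL, EF, EG, EL, EM, FJ, FM, GJ, GM, JL, JM, LM
  2-simplices (18): ABF, ABG, AEF, AEL, AGJ, AJL, BDG, BDL, BFM, BLM, DEF, DEG, DFJ, DJL, EGM, ELM, FJM, GJM

so the chain groups are C_0 ≅ Z^9, C_1 ≅ Z^27, C_2 ≅ Z^18.

The boundary map ∂_1: C_1 → C_0 maps an edge to its endpoints' difference, ∂[p,q] = q − p.
The 9×27 boundary matrix has rank 8 and Smith normal form diag(1,1,1,1,1,1,1,1).

The boundary map ∂_2: C_2 → C_1 sends each 2-simplex [p,q,r] to [q,r] − [p,r] + [p,q]. For instance
  ∂BLM = LM − BM + BL,
  ∂DFJ = FJ − DJ + DF.
The 27×18 boundary matrix has rank 17 and Smith normal form diag(1,1,1,1,1,1,1,1,1,1,1,1,1,1,1,1,1).

Now H_k = ker ∂_k / im ∂_{k+1}, so:

  H_1: rank ker ∂_1 − rank ∂_2 = (27 − 8) − 17 = 2, and the invariant factors of ∂_2 are all 1, so H_1 = Z^2.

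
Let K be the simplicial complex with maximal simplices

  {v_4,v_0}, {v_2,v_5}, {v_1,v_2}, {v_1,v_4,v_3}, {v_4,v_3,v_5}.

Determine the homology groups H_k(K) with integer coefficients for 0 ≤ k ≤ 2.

H_0 ≅ Z,  H_1 ≅ Z,  H_2 = 0.

Fix the vertex order v_0 < v_1 < v_2 < v_3 < v_4 < v_5 and write every simplex with vertices in increasing order. Then dim K = 2 and the simplices of K are:

  0-simplices (6): [v_0], [v_1], [v_2], [v_3], [v_4], [v_5]
  1-simplices (8): [v_0,v_4], [v_1,v_2], [v_1,v_3], [v_1,v_4], [v_2,v_5], [v_3,v_4], [v_3,v_5], [v_4,v_5]
  2-simplices (2): [v_1,v_3,v_4], [v_3,v_4,v_5]

Hence C_0 ≅ Z^6, C_1 ≅ Z^8, C_2 ≅ Z^2.

Boundary ∂_1: C_1 → C_0 is given by ∂[p,q] = [q] − [p]. For instance
  ∂[v_3,v_4] = [v_4] − [v_3].
This gives a 6×8 integer matrix of rank 5; reducing to Smith normal form yields diagonal entries (1,1,1,1,1).

The boundary map ∂_2: C_2 → C_1 acts by ∂[p,q,r] = [q,r] − [p,r] + [p,q]. For instance
  ∂[v_1,v_3,v_4] = [v_3,v_4] − [v_1,v_4] + [v_1,v_3],
  ∂[v_3,v_4,v_5] = [v_4,v_5] − [v_3,v_5] + [v_3,v_4].
The resulting 8×2 matrix has rank 2, and its Smith normal form has invariant factors (1,1).

Now H_k = ker ∂_k / im ∂_{k+1}, so:

  H_0: rank C_0 − rank ∂_1 = 6 − 5 = 1, and the invariant factors of ∂_1 are all 1, so H_0 ≅ Z.
  H_1: rank ker ∂_1 − rank ∂_2 = (8 − 5) − 2 = 1, and the invariant factors of ∂_2 are all 1, so H_1 ≅ Z.
  H_2: rank ker ∂_2 − rank ∂_3 = (2 − 2) − 0 = 0, and there is no ∂_3, so H_2 ≅ 0.

As a check, the Euler characteristic is 6 − 8 + 2 = 0, which agrees with 1 − 1 + 0 = 0.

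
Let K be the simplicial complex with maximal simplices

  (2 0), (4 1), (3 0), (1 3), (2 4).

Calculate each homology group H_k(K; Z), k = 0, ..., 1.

Take the total order 0 < 1 < 2 < 3 < 4 on the vertex set. Then K (dimension 1) consists of the simplices:

  0-simplices (5): [0], [1], [2], [3], [4]
  1-simplices (5): [0,2], [0,3], [1,3], [1,4], [2,4]

Hence C_0 ≅ Z^5, C_1 ≅ Z^5.

∂_1: C_1 → C_0 maps an edge to its endpoints' difference, ∂[p,q] = q − p.
This gives a 5×5 integer matrix of rank 4; reducing to Smith normal form yields diagonal entries (1,1,1,1).

Reading off H_k = ker ∂_k / im ∂_{k+1}:

  H_0: rank C_0 − rank ∂_1 = 5 − 4 = 1, and the invariant factors of ∂_1 are all 1, so H_0 = Z.
  H_1: rank ker ∂_1 − rank ∂_2 = (5 − 4) − 0 = 1, and there is no ∂_2, so H_1 = Z.

H_0 ≅ Z,  H_1 ≅ Z.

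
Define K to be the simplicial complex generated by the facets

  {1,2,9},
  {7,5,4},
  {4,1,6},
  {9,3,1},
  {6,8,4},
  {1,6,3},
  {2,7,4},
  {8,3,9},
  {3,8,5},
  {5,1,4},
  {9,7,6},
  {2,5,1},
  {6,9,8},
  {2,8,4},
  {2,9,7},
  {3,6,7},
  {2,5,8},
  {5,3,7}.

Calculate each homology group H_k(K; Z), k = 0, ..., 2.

H_0 = Z,  H_1 = Z ⊕ Z/2,  H_2 = 0.

Fix the vertex order 1 < 2 < 3 < 4 < 5 < 6 < 7 < 8 < 9 and write every simplex with vertices in increasing order. Then dim K = 2 and the simplices of K are:

  0-simplices (9): [1], [2], [3], [4], [5], [6], [7], [8], [9]
  1-simplices (27): (27 of them)
  2-simplices (18): [1,2,5], [1,2,9], [1,3,6], [1,3,9], [1,4,5], [1,4,6], [2,4,7], [2,4,8], [2,5,8], [2,7,9], [3,5,7], [3,5,8], [3,6,7], [3,8,9], [4,5,7], [4,6,8], [6,7,9], [6,8,9]

Hence C_0 ≅ Z^9, C_1 ≅ Z^27, C_2 ≅ Z^18.

∂_1: C_1 → C_0 is given by ∂[p,q] = [q] − [p]. For instance
  ∂[1,9] = [9] − [1].
This gives a 9×27 integer matrix of rank 8; reducing to Smith normal form yields diagonal entries (1,1,1,1,1,1,1,1).

∂_2: C_2 → C_1 acts by ∂[p,q,r] = [q,r] − [p,r] + [p,q]. For instance
  ∂[6,8,9] = [8,9] − [6,9] + [6,8],
  ∂[2,5,8] = [5,8] − [2,8] + [2,5].
The 27×18 boundary matrix has rank 18 and Smith normal form diag(1,1,1,1,1,1,1,1,1,1,1,1,1,1,1,1,1,2).

Reading off H_k = ker ∂_k / im ∂_{k+1}:

  H_0: rank C_0 − rank ∂_1 = 9 − 8 = 1, and the invariant factors of ∂_1 are all 1, so H_0 = Z.
  H_1: rank ker ∂_1 − rank ∂_2 = (27 − 8) − 18 = 1, and ∂_2 has invariant factor 2 > 1, so H_1 = Z ⊕ Z/2.
  H_2: rank ker ∂_2 − rank ∂_3 = (18 − 18) − 0 = 0, and there is no ∂_3, so H_2 = 0.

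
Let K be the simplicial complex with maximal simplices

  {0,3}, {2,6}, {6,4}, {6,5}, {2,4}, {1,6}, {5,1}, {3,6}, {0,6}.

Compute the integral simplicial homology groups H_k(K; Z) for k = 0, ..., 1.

H_0 ≅ Z,  H_1 ≅ Z^3.

Order the vertices as 0 < 1 < 2 < 3 < 4 < 5 < 6. Listing each simplex with vertices in this order, K has dimension 1 with simplices:

  0-simplices (7): [0], [1], [2], [3], [4], [5], [6]
  1-simplices (9): [0,3], [0,6], [1,5], [1,6], [2,4], [2,6], [3,6], [4,6], [5,6]

so the chain groups are C_0 ≅ Z^7, C_1 ≅ Z^9.

Boundary ∂_1: C_1 → C_0 is given by ∂[p,q] = [q] − [p].
This gives a 7×9 integer matrix of rank 6; reducing to Smith normal form yields diagonal entries (1,1,1,1,1,1).

Now H_k = ker ∂_k / im ∂_{k+1}, so:

  H_0: rank C_0 − rank ∂_1 = 7 − 6 = 1, and the invariant factors of ∂_1 are all 1, so H_0 ≅ Z.
  H_1: rank ker ∂_1 − rank ∂_2 = (9 − 6) − 0 = 3, and there is no ∂_2, so H_1 ≅ Z^3.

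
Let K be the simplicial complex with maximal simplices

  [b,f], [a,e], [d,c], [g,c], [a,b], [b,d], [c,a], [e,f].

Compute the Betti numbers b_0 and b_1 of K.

b_0 = 1, b_1 = 2.

K has 7 vertices, 8 edges.
rank ∂_0 = 0, rank ∂_1 = 6 ⇒ b_0 = 7 − 0 − 6 = 1; all invariant factors of ∂_1 are 1 so no torsion. So H_0 = Z.
rank ∂_1 = 6, rank ∂_2 = 0 ⇒ b_1 = 8 − 6 − 0 = 2. So H_1 = Z^2.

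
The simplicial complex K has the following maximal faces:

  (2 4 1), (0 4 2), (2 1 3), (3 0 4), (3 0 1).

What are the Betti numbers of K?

b_0 = 1, b_1 = 1, b_2 = 0.

We work with the vertex ordering 0 < 1 < 2 < 3 < 4. The simplices of K, each written with vertices in increasing order, are:

  0-simplices (5): [0], [1], [2], [3], [4]
  1-simplices (10): [0,1], [0,2], [0,3], [0,4], [1,2], [1,3], [1,4], [2,3], [2,4], [3,4]
  2-simplices (5): [0,1,3], [0,2,4], [0,3,4], [1,2,3], [1,2,4]

giving chain groups C_0 ≅ Z^5, C_1 ≅ Z^10, C_2 ≅ Z^5.

The boundary map ∂_1: C_1 → C_0 is given by ∂[p,q] = [q] − [p]. For instance
  ∂[0,4] = [4] − [0].
The 5×10 boundary matrix has rank 4 and Smith normal form diag(1,1,1,1).

The boundary map ∂_2: C_2 → C_1 maps a triangle to the signed sum of its edges. For instance
  ∂[0,3,4] = [3,4] − [0,4] + [0,3],
  ∂[0,2,4] = [2,4] − [0,4] + [0,2].
The resulting 10×5 matrix has rank 5, and its Smith normal form has invariant factors (1,1,1,1,1).

Computing H_k = (kernel of ∂_k) / (image of ∂_{k+1}):

  H_0: rank C_0 − rank ∂_1 = 5 − 4 = 1, and the invariant factors of ∂_1 are all 1, so H_0 ≅ Z.
  H_1: rank ker ∂_1 − rank ∂_2 = (10 − 4) − 5 = 1, and the invariant factors of ∂_2 are all 1, so H_1 ≅ Z.
  H_2: rank ker ∂_2 − rank ∂_3 = (5 − 5) − 0 = 0, and there is no ∂_3, so H_2 ≅ 0.

(K is a triangulation of the Möbius band.)

Hence the Betti numbers are b_0 = 1, b_1 = 1, b_2 = 0.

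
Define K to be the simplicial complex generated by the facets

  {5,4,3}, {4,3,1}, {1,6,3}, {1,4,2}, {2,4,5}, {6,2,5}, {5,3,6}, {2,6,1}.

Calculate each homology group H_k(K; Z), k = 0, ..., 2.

H_0 ≅ Z,  H_1 = 0,  H_2 ≅ Z.

Fix the vertex order 1 < 2 < 3 < 4 < 5 < 6 and write every simplex with vertices in increasing order. Then dim K = 2 and the simplices of K are:

  0-simplices (6): [1], [2], [3], [4], [5], [6]
  1-simplices (12): [1,2], [1,3], [1,4], [1,6], [2,4], [2,5], [2,6], [3,4], [3,5], [3,6], [4,5], [5,6]
  2-simplices (8): [1,2,4], [1,2,6], [1,3,4], [1,3,6], [2,4,5], [2,5,6], [3,4,5], [3,5,6]

giving chain groups C_0 ≅ Z^6, C_1 ≅ Z^12, C_2 ≅ Z^8.

∂_1: C_1 → C_0 sends each edge [p,q] (with p < q) to q − p. For instance
  ∂[1,3] = [3] − [1].
This gives a 6×12 integer matrix of rank 5; reducing to Smith normal form yields diagonal entries (1,1,1,1,1).

The boundary map ∂_2: C_2 → C_1 sends each 2-simplex [p,q,r] to [q,r] − [p,r] + [p,q]. For instance
  ∂[3,5,6] = [5,6] − [3,6] + [3,5],
  ∂[1,3,6] = [3,6] − [1,6] + [1,3].
The resulting 12×8 matrix has rank 7, and its Smith normal form has invariant factors (1,1,1,1,1,1,1).

Now H_k = ker ∂_k / im ∂_{k+1}, so:

  H_0: rank C_0 − rank ∂_1 = 6 − 5 = 1, and the invariant factors of ∂_1 are all 1, so H_0 = Z.
  H_1: rank ker ∂_1 − rank ∂_2 = (12 − 5) − 7 = 0, and the invariant factors of ∂_2 are all 1, so H_1 = 0.
  H_2: rank ker ∂_2 − rank ∂_3 = (8 − 7) − 0 = 1, and there is no ∂_3, so H_2 = Z.

As a check, the Euler characteristic is 6 − 12 + 8 = 2, which agrees with 1 − 0 + 1 = 2.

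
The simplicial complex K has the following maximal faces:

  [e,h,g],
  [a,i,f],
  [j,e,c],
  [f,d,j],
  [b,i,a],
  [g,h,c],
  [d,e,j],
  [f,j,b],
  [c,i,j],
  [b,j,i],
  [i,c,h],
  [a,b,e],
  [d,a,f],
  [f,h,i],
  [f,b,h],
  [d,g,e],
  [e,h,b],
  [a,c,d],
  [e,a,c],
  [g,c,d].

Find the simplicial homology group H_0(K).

H_0 ≅ Z.

Take the total order a < b < c < d < e < f < g < h < i < j on the vertex set. Then K (dimension 2) consists of the simplices:

  0-simplices (10): a, b, c, d, e, f, g, h, i, j
  1-simplices (30): ab, ac, ad, ae, af, ai, be, bf, bh, bi, bj, cd, ce, cg, ch, ci, cj, de, df, dg, dj, eg, eh, ej, fh, fi, fj, gh, hi, ij
  2-simplices (20): abe, abi, acd, ace, adf, afi, beh, bfh, bfj, bij, cdg, cej, cgh, chi, cij, deg, dej, dfj, egh, fhi

giving chain groups C_0 ≅ Z^10, C_1 ≅ Z^30, C_2 ≅ Z^20.

The boundary map ∂_1: C_1 → C_0 sends each edge [p,q] (with p < q) to q − p. For instance
  ∂ej = j − e.
The resulting 10×30 matrix has rank 9, and its Smith normal form has invariant factors (1,1,1,1,1,1,1,1,1).

∂_2: C_2 → C_1 sends each 2-simplex [p,q,r] to [q,r] − [p,r] + [p,q]. For instance
  ∂deg = eg − dg + de,
  ∂adf = df − af + ad.
This gives a 30×20 integer matrix of rank 20; reducing to Smith normal form yields diagonal entries (1,1,1,1,1,1,1,1,1,1,1,1,1,1,1,1,1,1,1,2).

Computing H_k = (kernel of ∂_k) / (image of ∂_{k+1}):

  H_0: rank C_0 − rank ∂_1 = 10 − 9 = 1, and the invariant factors of ∂_1 are all 1, so H_0 ≅ Z.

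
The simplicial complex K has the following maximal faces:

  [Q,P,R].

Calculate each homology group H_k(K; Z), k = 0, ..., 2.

H_0 = Z,  H_1 = 0,  H_2 = 0.

Take the total order P < Q < R on the vertex set. Then K (dimension 2) consists of the simplices:

  0-simplices (3): P, Q, R
  1-simplices (3): PQ, PR, QR
  2-simplices (1): PQR

so the chain groups are C_0 ≅ Z^3, C_1 ≅ Z^3, C_2 ≅ Z^1.

The boundary map ∂_1: C_1 → C_0 sends each edge [p,q] (with p < q) to q − p. For instance
  ∂PR = R − P.
As a 3×3 matrix over Z this has rank 2, with invariant factors (1,1).

∂_2: C_2 → C_1 maps a triangle to the signed sum of its edges. For instance
  ∂PQR = QR − PR + PQ.
The 3×1 boundary matrix has rank 1 and Smith normal form diag(1).

Computing H_k = (kernel of ∂_k) / (image of ∂_{k+1}):

  H_0: rank C_0 − rank ∂_1 = 3 − 2 = 1, and the invariant factors of ∂_1 are all 1, so H_0 = Z.
  H_1: rank ker ∂_1 − rank ∂_2 = (3 − 2) − 1 = 0, and the invariant factors of ∂_2 are all 1, so H_1 = 0.
  H_2: rank ker ∂_2 − rank ∂_3 = (1 − 1) − 0 = 0, and there is no ∂_3, so H_2 = 0.

As a check, the Euler characteristic is 3 − 3 + 1 = 1, which agrees with 1 − 0 + 0 = 1.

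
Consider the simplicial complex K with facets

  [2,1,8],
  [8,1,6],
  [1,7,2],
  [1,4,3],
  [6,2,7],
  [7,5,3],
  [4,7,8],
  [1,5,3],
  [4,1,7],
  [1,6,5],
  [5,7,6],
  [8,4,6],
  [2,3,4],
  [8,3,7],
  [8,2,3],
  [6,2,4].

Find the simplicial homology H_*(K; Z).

We work with the vertex ordering 1 < 2 < 3 < 4 < 5 < 6 < 7 < 8. The simplices of K, each written with vertices in increasing order, are:

  0-simplices (8): [1], [2], [3], [4], [5], [6], [7], [8]
  1-simplices (24): (24 of them)
  2-simplices (16): [1,2,7], [1,2,8], [1,3,4], [1,3,5], [1,4,7], [1,5,6], [1,6,8], [2,3,4], [2,3,8], [2,4,6], [2,6,7], [3,5,7], [3,7,8], [4,6,8], [4,7,8], [5,6,7]

so the chain groups are C_0 ≅ Z^8, C_1 ≅ Z^24, C_2 ≅ Z^16.

∂_1: C_1 → C_0 maps an edge to its endpoints' difference, ∂[p,q] = q − p. For instance
  ∂[3,7] = [7] − [3].
The 8×24 boundary matrix has rank 7 and Smith normal form diag(1,1,1,1,1,1,1).

∂_2: C_2 → C_1 acts by ∂[p,q,r] = [q,r] − [p,r] + [p,q]. For instance
  ∂[5,6,7] = [6,7] − [5,7] + [5,6],
  ∂[4,6,8] = [6,8] − [4,8] + [4,6].
The resulting 24×16 matrix has rank 15, and its Smith normal form has invariant factors (1,1,1,1,1,1,1,1,1,1,1,1,1,1,1).

From H_k ≅ ker(∂_k) / im(∂_{k+1}) we obtain:

  H_0: rank C_0 − rank ∂_1 = 8 − 7 = 1, and the invariant factors of ∂_1 are all 1, so H_0 = Z.
  H_1: rank ker ∂_1 − rank ∂_2 = (24 − 7) − 15 = 2, and the invariant factors of ∂_2 are all 1, so H_1 = Z^2.
  H_2: rank ker ∂_2 − rank ∂_3 = (16 − 15) − 0 = 1, and there is no ∂_3, so H_2 = Z.

H_0 = Z,  H_1 = Z^2,  H_2 = Z.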